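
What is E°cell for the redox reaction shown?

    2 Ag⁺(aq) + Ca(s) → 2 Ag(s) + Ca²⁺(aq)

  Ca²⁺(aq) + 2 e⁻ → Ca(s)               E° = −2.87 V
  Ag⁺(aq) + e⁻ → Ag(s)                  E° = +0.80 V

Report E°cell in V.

+3.67 V

In the reaction as written, Ag⁺(aq) is reduced (cathode) and Ca²⁺(aq) is produced by oxidation at the anode.
E°cell = E°(cathode) − E°(anode) = +0.80 − (−2.87) = +3.67 V.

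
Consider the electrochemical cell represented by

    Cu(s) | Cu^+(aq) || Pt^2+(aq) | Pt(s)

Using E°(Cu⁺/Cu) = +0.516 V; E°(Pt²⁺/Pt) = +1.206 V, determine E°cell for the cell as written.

By convention the left-hand electrode in cell notation is the anode (oxidation) and the right-hand electrode is the cathode (reduction).
E°cell = E°(right) − E°(left) = +1.206 − (+0.516) = +0.690 V.

+0.690 V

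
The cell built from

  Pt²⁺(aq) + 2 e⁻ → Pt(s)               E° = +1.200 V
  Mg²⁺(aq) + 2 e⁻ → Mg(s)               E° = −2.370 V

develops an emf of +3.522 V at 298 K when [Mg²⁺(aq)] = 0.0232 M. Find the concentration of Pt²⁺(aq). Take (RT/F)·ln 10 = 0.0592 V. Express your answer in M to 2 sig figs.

0.00055 M

With Pt²⁺/Pt at the cathode and Mg²⁺/Mg at the anode, E°cell = +1.200 − (−2.370) = +3.570 V (n = 2).
Rearranging E = E° − (0.0592/n)·log Q gives log Q = 2(+3.570 − (+3.522))/0.0592 = 1.622.
For Pt²⁺(aq) + Mg(s) → Pt(s) + Mg²⁺(aq), the reaction quotient is Q = [Mg²⁺(aq)] / [Pt²⁺(aq)].
Substituting the known concentrations and solving, log [Pt²⁺(aq)] = −3.257 and [Pt²⁺(aq)] = 0.00055 M.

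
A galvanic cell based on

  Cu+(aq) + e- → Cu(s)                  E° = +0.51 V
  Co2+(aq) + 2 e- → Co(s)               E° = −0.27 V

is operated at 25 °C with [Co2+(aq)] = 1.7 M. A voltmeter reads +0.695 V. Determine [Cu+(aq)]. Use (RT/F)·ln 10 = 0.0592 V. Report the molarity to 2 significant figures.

0.048 M

Cu⁺/Cu is the cathode (higher E°); E°cell = +0.51 − (−0.27) = +0.78 V with n = 2.
Rearranging E = E° − (0.0592/n)·log Q gives log Q = 2(+0.78 − (+0.695))/0.0592 = 2.872.
Balancing electrons gives 2 Cu+(aq) + Co(s) → 2 Cu(s) + Co2+(aq); thus Q = [Co2+(aq)] / [Cu+(aq)]^2.
Solving for the unknown gives log [Cu+(aq)] = −1.321, so [Cu+(aq)] ≈ 0.048 M.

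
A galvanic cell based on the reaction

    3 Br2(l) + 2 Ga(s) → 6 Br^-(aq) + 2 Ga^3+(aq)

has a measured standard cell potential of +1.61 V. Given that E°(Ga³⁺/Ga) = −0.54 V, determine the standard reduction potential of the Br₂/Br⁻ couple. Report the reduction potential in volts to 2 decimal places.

In the reaction as written the Br₂/Br⁻ couple is reduced (cathode) and Ga³⁺/Ga is oxidized (anode), so E°cell = E°(Br₂/Br⁻) − E°(Ga³⁺/Ga).
E°(Br₂/Br⁻) = E°cell + E°(anode) = +1.61 + (−0.54) = +1.07 V.

+1.07 V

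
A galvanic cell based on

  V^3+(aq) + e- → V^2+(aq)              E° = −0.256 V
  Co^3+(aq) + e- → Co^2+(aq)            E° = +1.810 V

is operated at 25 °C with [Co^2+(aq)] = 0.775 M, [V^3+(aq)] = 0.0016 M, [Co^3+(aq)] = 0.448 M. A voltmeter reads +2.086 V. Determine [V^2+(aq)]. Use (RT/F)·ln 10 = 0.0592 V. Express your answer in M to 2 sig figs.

The Co³⁺/Co²⁺ couple has the larger reduction potential, so it is the cathode: E°cell = +1.810 − (−0.256) = +2.066 V and n = 1.
From the Nernst equation, log Q = n(E° − E)/0.0592 = 1·(+2.066 − (+2.086))/0.0592 = −0.338.
Balancing electrons gives Co^3+(aq) + V^2+(aq) → Co^2+(aq) + V^3+(aq); thus Q = ([Co^2+(aq)]·[V^3+(aq)]) / ([Co^3+(aq)]·[V^2+(aq)]).
Isolating [V^2+(aq)] in Q = 10^{−0.338} yields log [V^2+(aq)] = −2.220, i.e. 0.0060 M.

0.0060 M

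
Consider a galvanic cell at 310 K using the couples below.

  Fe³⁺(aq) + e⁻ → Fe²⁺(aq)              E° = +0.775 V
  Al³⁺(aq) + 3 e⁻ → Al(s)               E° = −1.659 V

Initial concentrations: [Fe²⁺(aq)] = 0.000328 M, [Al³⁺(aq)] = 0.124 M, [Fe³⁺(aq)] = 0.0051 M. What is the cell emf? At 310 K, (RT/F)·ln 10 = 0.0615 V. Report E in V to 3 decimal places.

+2.526 V

Fe³⁺/Fe²⁺ is reduced (cathode, E° = +0.775 V) and Al³⁺/Al is oxidized (anode).
E°cell = +0.775 − (−1.659) = +2.434 V, with n = 3 electrons transferred.
Balancing gives 3 Fe³⁺(aq) + Al(s) → 3 Fe²⁺(aq) + Al³⁺(aq); hence Q = ([Fe²⁺(aq)]^3·[Al³⁺(aq)]) / [Fe³⁺(aq)]^3 = 3.3×10^−5 (log Q = −4.482).
E = E° − (0.0615/n)·log Q = +2.434 − (0.0615/3)(−4.482) = +2.526 V.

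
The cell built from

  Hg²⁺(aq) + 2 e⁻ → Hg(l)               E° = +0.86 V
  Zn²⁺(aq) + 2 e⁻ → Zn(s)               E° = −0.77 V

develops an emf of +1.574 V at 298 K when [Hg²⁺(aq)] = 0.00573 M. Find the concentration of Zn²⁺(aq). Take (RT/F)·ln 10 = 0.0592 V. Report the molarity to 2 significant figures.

0.45 M

The Hg²⁺/Hg couple has the larger reduction potential, so it is the cathode: E°cell = +0.86 − (−0.77) = +1.63 V and n = 2.
From the Nernst equation, log Q = n(E° − E)/0.0592 = 2·(+1.63 − (+1.574))/0.0592 = 1.892.
For Hg²⁺(aq) + Zn(s) → Hg(l) + Zn²⁺(aq), the reaction quotient is Q = [Zn²⁺(aq)] / [Hg²⁺(aq)].
Isolating [Zn²⁺(aq)] in Q = 10^{1.892} yields log [Zn²⁺(aq)] = −0.350, i.e. 0.45 M.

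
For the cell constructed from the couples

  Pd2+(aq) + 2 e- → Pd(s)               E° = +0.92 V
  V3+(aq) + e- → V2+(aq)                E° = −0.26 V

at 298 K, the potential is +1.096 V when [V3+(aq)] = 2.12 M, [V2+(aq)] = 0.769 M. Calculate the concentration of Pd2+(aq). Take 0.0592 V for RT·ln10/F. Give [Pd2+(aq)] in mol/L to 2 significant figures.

The Pd²⁺/Pd couple has the larger reduction potential, so it is the cathode: E°cell = +0.92 − (−0.26) = +1.18 V and n = 2.
From the Nernst equation, log Q = n(E° − E)/0.0592 = 2·(+1.18 − (+1.096))/0.0592 = 2.838.
The balanced reaction is Pd2+(aq) + 2 V2+(aq) → Pd(s) + 2 V3+(aq), so Q = [V3+(aq)]^2 / ([Pd2+(aq)]·[V2+(aq)]^2).
Solving for the unknown gives log [Pd2+(aq)] = −1.957, so [Pd2+(aq)] ≈ 0.011 M.

0.011 M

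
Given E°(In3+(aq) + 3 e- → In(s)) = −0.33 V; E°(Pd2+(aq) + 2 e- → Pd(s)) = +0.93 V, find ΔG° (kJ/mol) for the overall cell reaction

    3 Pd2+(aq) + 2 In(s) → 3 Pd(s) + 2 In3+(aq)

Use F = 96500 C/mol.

In the reaction as written Pd2+(aq) is reduced, so the Pd²⁺/Pd couple is the cathode and In³⁺/In is the anode.
E°cell = +0.93 − (−0.33) = +1.26 V; balancing electrons gives n = 6.
ΔG° = −nFE°cell = −(6)(96500)(+1.26) J/mol = −730 kJ/mol.

−730 kJ/mol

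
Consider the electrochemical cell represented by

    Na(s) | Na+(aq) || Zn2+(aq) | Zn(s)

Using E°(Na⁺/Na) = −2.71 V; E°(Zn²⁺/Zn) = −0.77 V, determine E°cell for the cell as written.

By convention the left-hand electrode in cell notation is the anode (oxidation) and the right-hand electrode is the cathode (reduction).
E°cell = E°(right) − E°(left) = −0.77 − (−2.71) = +1.94 V.

+1.94 V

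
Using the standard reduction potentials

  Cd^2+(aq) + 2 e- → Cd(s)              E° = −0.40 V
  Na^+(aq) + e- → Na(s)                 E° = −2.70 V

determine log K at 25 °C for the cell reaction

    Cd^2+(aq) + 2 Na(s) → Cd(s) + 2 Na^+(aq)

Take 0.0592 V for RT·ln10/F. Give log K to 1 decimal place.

The Cd²⁺/Cd couple is reduced (cathode); E°cell = −0.40 − (−2.70) = +2.30 V with n = 2.
At equilibrium E = 0, so log K = nE°cell / 0.0592 = (2)(+2.30) / 0.0592 = 77.7.

log K = 77.7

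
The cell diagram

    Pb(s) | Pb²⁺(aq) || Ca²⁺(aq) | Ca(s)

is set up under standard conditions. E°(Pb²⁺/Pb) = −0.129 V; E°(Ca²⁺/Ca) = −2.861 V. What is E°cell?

By convention the left-hand electrode in cell notation is the anode (oxidation) and the right-hand electrode is the cathode (reduction).
E°cell = E°(right) − E°(left) = −2.861 − (−0.129) = −2.732 V.
The negative sign shows that, as written, the cell would require an external voltage to drive the reaction.

−2.732 V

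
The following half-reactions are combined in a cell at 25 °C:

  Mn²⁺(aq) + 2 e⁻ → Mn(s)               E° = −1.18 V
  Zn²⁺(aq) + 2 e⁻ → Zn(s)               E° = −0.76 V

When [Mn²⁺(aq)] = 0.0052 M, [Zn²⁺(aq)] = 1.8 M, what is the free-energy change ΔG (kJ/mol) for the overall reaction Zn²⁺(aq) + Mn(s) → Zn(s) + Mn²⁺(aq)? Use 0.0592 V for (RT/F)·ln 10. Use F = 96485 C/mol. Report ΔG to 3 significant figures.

−95.6 kJ/mol

The standard cell potential is −0.76 − (−1.18) = +0.42 V, with n = 2 electrons in the balanced equation.
Here Q = [Mn²⁺(aq)] / [Zn²⁺(aq)] = 0.00289 (log Q = −2.539), giving E = +0.42 − (0.0592/2)·(−2.539) = +0.4952 V.
Finally ΔG = −nFE = −(2)(96485 C/mol)(+0.4952 V) = −95.6 kJ/mol.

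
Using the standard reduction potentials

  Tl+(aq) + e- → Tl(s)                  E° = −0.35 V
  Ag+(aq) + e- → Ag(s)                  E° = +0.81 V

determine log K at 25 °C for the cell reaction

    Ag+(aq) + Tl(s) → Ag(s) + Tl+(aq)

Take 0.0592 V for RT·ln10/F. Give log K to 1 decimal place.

log K = 19.6

The Ag⁺/Ag couple is reduced (cathode); E°cell = +0.81 − (−0.35) = +1.16 V with n = 1.
At equilibrium E = 0, so log K = nE°cell / 0.0592 = (1)(+1.16) / 0.0592 = 19.6.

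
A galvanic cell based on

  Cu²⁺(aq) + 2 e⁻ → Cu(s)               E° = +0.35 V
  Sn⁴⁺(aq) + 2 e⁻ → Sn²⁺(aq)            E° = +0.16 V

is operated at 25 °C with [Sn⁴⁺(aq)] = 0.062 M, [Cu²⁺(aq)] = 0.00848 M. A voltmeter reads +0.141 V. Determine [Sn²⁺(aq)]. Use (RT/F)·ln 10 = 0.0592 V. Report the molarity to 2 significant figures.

Cu²⁺/Cu is the cathode (higher E°); E°cell = +0.35 − (+0.16) = +0.19 V with n = 2.
Since E = E° − (0.0592/n)·log Q, log Q = n(E° − E)/0.0592 = 1.655.
The balanced reaction is Cu²⁺(aq) + Sn²⁺(aq) → Cu(s) + Sn⁴⁺(aq), so Q = [Sn⁴⁺(aq)] / ([Cu²⁺(aq)]·[Sn²⁺(aq)]).
Substituting the known concentrations and solving, log [Sn²⁺(aq)] = −0.791 and [Sn²⁺(aq)] = 0.16 M.

0.16 M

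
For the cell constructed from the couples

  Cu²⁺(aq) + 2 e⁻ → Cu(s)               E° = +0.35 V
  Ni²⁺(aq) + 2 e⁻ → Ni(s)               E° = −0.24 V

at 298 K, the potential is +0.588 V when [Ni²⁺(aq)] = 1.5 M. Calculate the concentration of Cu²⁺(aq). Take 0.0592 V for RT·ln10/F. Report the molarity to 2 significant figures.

1.3 M

Cu²⁺/Cu is the cathode (higher E°); E°cell = +0.35 − (−0.24) = +0.59 V with n = 2.
Since E = E° − (0.0592/n)·log Q, log Q = n(E° − E)/0.0592 = 0.068.
The balanced reaction is Cu²⁺(aq) + Ni(s) → Cu(s) + Ni²⁺(aq), so Q = [Ni²⁺(aq)] / [Cu²⁺(aq)].
Isolating [Cu²⁺(aq)] in Q = 10^{0.068} yields log [Cu²⁺(aq)] = 0.108, i.e. 1.3 M.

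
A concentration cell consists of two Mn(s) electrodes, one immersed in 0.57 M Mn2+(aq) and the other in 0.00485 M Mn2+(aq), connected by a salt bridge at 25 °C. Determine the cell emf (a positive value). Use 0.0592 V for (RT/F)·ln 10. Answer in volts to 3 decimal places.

0.061 V

For a concentration cell E°cell = 0, since both electrodes use the same couple.
The compartment with the higher Mn2+(aq) concentration (0.57 M) acts as the cathode; ions are reduced there and produced at the dilute (0.00485 M) anode.
With n = 2, Ecell = −(0.0592/2)·log([dilute]/[conc]) = −(0.0592/2)·log(0.00485/0.57) = +0.061 V.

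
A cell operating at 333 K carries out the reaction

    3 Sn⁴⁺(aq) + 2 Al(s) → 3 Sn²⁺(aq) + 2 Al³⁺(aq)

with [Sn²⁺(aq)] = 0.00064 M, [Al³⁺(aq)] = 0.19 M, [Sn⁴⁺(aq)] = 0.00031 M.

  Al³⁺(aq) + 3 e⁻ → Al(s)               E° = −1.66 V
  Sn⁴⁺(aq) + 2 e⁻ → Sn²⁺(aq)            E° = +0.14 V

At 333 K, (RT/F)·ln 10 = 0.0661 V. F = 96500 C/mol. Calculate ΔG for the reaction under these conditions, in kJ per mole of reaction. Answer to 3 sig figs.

The standard cell potential is +0.14 − (−1.66) = +1.80 V, with n = 6 electrons in the balanced equation.
Q = ([Sn²⁺(aq)]^3·[Al³⁺(aq)]^2) / [Sn⁴⁺(aq)]^3 = 0.318, so log Q = −0.498 and E = +1.80 − (0.0661/6)(−0.498) = +1.8055 V.
ΔG = −nFE = −(6)(96500)(+1.8055) J/mol = −1050 kJ/mol.

−1050 kJ/mol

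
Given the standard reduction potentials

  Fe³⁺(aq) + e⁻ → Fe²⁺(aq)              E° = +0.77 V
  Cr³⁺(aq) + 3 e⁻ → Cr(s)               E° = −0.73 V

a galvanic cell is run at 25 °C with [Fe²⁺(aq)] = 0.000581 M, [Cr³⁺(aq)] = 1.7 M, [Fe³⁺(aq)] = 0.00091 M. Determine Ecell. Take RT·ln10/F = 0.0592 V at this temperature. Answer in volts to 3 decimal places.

Fe³⁺/Fe²⁺ is reduced (cathode, E° = +0.77 V) and Cr³⁺/Cr is oxidized (anode).
E°cell = +0.77 − (−0.73) = +1.50 V, with n = 3 electrons transferred.
The balanced reaction is 3 Fe³⁺(aq) + Cr(s) → 3 Fe²⁺(aq) + Cr³⁺(aq), so Q = ([Fe²⁺(aq)]^3·[Cr³⁺(aq)]) / [Fe³⁺(aq)]^3 = 0.442 and log Q = −0.354.
By the Nernst equation, E = +1.50 − (0.0592/3)·(−0.354) = +1.507 V.

+1.507 V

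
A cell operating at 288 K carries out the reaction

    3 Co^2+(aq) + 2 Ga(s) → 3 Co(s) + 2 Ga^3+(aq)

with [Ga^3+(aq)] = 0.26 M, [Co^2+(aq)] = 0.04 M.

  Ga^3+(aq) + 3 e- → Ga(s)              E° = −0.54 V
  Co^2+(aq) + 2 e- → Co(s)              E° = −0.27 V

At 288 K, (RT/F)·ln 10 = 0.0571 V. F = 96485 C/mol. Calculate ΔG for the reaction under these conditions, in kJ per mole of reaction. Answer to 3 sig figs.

The standard cell potential is −0.27 − (−0.54) = +0.27 V, with n = 6 electrons in the balanced equation.
Q = [Ga^3+(aq)]^2 / [Co^2+(aq)]^3 = 1.06×10^3, so log Q = 3.024 and E = +0.27 − (0.0571/6)(3.024) = +0.2412 V.
Then ΔG = −nFE = −6 × 96485 × +0.2412 J/mol = −140 kJ/mol.

−140 kJ/mol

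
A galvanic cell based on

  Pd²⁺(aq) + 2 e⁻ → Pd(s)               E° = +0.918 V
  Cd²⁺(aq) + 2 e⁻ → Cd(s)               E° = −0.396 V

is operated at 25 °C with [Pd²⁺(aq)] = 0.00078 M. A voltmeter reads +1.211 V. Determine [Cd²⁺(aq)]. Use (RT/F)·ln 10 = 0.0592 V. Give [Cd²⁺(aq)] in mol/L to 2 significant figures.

2.4 M

With Pd²⁺/Pd at the cathode and Cd²⁺/Cd at the anode, E°cell = +0.918 − (−0.396) = +1.314 V (n = 2).
Since E = E° − (0.0592/n)·log Q, log Q = n(E° − E)/0.0592 = 3.480.
For Pd²⁺(aq) + Cd(s) → Pd(s) + Cd²⁺(aq), the reaction quotient is Q = [Cd²⁺(aq)] / [Pd²⁺(aq)].
Isolating [Cd²⁺(aq)] in Q = 10^{3.480} yields log [Cd²⁺(aq)] = 0.372, i.e. 2.4 M.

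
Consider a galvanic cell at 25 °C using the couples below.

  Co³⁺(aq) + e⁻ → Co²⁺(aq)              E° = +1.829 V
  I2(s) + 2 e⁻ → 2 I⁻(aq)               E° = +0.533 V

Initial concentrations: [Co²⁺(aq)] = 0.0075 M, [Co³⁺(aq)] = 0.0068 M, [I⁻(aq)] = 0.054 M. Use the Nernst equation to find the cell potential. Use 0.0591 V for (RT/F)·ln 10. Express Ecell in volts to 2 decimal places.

+1.22 V

Since E°(Co³⁺/Co²⁺) > E°(I₂/I⁻), Co³⁺/Co²⁺ serves as the cathode.
E°cell = +1.829 − (+0.533) = +1.296 V, with n = 2 electrons transferred.
The balanced reaction is 2 Co³⁺(aq) + 2 I⁻(aq) → 2 Co²⁺(aq) + I2(s), so Q = [Co²⁺(aq)]^2 / ([Co³⁺(aq)]^2·[I⁻(aq)]^2) = 417 and log Q = 2.620.
By the Nernst equation, E = +1.296 − (0.0591/2)·(2.620) = +1.22 V.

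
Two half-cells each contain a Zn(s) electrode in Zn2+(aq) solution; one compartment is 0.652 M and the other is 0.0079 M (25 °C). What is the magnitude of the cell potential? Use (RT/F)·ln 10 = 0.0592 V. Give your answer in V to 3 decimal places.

0.057 V

For a concentration cell E°cell = 0, since both electrodes use the same couple.
The compartment with the higher Zn2+(aq) concentration (0.652 M) acts as the cathode; ions are reduced there and produced at the dilute (0.0079 M) anode.
With n = 2, Ecell = −(0.0592/2)·log([dilute]/[conc]) = −(0.0592/2)·log(0.0079/0.652) = +0.057 V.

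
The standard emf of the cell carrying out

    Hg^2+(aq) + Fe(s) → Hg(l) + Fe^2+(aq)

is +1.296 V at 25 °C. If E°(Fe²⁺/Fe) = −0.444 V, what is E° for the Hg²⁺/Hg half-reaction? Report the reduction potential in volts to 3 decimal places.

In the reaction as written the Hg²⁺/Hg couple is reduced (cathode) and Fe²⁺/Fe is oxidized (anode), so E°cell = E°(Hg²⁺/Hg) − E°(Fe²⁺/Fe).
E°(Hg²⁺/Hg) = E°cell + E°(anode) = +1.296 + (−0.444) = +0.852 V.

+0.852 V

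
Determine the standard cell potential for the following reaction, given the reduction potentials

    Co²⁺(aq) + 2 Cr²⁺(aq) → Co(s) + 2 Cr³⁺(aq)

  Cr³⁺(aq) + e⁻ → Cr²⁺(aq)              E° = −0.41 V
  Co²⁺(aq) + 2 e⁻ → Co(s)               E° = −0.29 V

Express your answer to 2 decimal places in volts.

Co²⁺(aq) gains electrons, so the Co²⁺/Co couple is the cathode; the Cr³⁺/Cr²⁺ couple is the anode.
E°cell = E°(cathode) − E°(anode) = −0.29 − (−0.41) = +0.12 V.
The positive value indicates the reaction is spontaneous as written.

+0.12 V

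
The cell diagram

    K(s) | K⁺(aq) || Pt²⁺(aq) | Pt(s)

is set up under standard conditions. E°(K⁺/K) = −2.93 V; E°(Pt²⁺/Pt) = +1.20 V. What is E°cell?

+4.13 V

By convention the left-hand electrode in cell notation is the anode (oxidation) and the right-hand electrode is the cathode (reduction).
E°cell = E°(right) − E°(left) = +1.20 − (−2.93) = +4.13 V.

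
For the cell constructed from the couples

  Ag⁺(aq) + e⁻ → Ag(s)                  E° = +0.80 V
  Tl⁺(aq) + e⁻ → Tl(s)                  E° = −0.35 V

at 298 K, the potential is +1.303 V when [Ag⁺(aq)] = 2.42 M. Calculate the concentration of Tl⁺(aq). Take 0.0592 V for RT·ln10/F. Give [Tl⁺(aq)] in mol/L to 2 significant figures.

0.0063 M

With Ag⁺/Ag at the cathode and Tl⁺/Tl at the anode, E°cell = +0.80 − (−0.35) = +1.15 V (n = 1).
From the Nernst equation, log Q = n(E° − E)/0.0592 = 1·(+1.15 − (+1.303))/0.0592 = −2.584.
The balanced reaction is Ag⁺(aq) + Tl(s) → Ag(s) + Tl⁺(aq), so Q = [Tl⁺(aq)] / [Ag⁺(aq)].
Isolating [Tl⁺(aq)] in Q = 10^{−2.584} yields log [Tl⁺(aq)] = −2.200, i.e. 0.0063 M.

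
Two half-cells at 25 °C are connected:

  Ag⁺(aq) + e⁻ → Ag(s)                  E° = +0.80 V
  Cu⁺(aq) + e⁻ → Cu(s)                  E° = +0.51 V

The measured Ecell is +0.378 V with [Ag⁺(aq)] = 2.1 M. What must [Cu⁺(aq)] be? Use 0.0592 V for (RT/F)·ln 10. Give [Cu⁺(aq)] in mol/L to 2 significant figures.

0.069 M

Ag⁺/Ag is the cathode (higher E°); E°cell = +0.80 − (+0.51) = +0.29 V with n = 1.
Rearranging E = E° − (0.0592/n)·log Q gives log Q = 1(+0.29 − (+0.378))/0.0592 = −1.486.
The balanced reaction is Ag⁺(aq) + Cu(s) → Ag(s) + Cu⁺(aq), so Q = [Cu⁺(aq)] / [Ag⁺(aq)].
Isolating [Cu⁺(aq)] in Q = 10^{−1.486} yields log [Cu⁺(aq)] = −1.164, i.e. 0.069 M.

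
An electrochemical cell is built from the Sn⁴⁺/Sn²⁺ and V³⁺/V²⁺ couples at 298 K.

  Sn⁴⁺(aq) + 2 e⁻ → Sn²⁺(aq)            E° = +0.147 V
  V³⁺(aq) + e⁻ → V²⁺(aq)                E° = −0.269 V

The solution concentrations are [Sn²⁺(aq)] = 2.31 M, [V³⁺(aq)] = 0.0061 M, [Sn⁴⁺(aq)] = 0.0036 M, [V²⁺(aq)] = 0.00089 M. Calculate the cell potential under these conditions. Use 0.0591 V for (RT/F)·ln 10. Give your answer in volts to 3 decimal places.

Since E°(Sn⁴⁺/Sn²⁺) > E°(V³⁺/V²⁺), Sn⁴⁺/Sn²⁺ serves as the cathode.
E°cell = +0.147 − (−0.269) = +0.416 V, with n = 2 electrons transferred.
The balanced reaction is Sn⁴⁺(aq) + 2 V²⁺(aq) → Sn²⁺(aq) + 2 V³⁺(aq), so Q = ([Sn²⁺(aq)]·[V³⁺(aq)]^2) / ([Sn⁴⁺(aq)]·[V²⁺(aq)]^2) = 3.01×10^4 and log Q = 4.479.
E = E° − (0.0591/n)·log Q = +0.416 − (0.0591/2)(4.479) = +0.284 V.

+0.284 V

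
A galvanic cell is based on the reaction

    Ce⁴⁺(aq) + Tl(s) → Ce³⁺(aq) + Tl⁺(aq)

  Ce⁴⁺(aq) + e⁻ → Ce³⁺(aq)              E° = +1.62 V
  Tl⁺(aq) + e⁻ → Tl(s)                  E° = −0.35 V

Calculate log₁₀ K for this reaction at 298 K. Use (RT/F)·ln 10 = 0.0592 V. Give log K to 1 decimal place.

The Ce⁴⁺/Ce³⁺ couple is reduced (cathode); E°cell = +1.62 − (−0.35) = +1.97 V with n = 1.
At equilibrium E = 0, so log K = nE°cell / 0.0592 = (1)(+1.97) / 0.0592 = 33.3.

log K = 33.3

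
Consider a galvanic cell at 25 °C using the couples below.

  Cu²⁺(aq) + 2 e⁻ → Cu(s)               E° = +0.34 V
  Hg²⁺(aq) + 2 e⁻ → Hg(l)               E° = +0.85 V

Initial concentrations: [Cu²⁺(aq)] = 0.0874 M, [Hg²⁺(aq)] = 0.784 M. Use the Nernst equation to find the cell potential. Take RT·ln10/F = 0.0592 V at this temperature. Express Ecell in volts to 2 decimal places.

Hg²⁺/Hg is reduced (cathode, E° = +0.85 V) and Cu²⁺/Cu is oxidized (anode).
The standard potential is +0.85 − (+0.34) = +0.51 V and the balanced reaction transfers n = 2 electrons.
For the overall reaction Hg²⁺(aq) + Cu(s) → Hg(l) + Cu²⁺(aq), Q = [Cu²⁺(aq)] / [Hg²⁺(aq)] = 0.111, giving log Q = −0.953.
By the Nernst equation, E = +0.51 − (0.0592/2)·(−0.953) = +0.54 V.

+0.54 V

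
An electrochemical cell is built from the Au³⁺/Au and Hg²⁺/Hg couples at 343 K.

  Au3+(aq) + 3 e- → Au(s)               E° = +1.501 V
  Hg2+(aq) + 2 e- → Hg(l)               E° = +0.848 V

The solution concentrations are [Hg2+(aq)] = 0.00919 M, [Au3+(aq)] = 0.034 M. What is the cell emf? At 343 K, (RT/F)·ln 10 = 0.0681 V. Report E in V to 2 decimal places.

+0.69 V

The Au³⁺/Au couple has the more positive E°, so it is the cathode; Hg²⁺/Hg is the anode.
The standard potential is +1.501 − (+0.848) = +0.653 V and the balanced reaction transfers n = 6 electrons.
Balancing gives 2 Au3+(aq) + 3 Hg(l) → 2 Au(s) + 3 Hg2+(aq); hence Q = [Hg2+(aq)]^3 / [Au3+(aq)]^2 = 0.000671 (log Q = −3.173).
Applying E = E° − (RT ln10/nF)·log Q gives +0.653 − (0.0681/6)(−3.173) = +0.69 V.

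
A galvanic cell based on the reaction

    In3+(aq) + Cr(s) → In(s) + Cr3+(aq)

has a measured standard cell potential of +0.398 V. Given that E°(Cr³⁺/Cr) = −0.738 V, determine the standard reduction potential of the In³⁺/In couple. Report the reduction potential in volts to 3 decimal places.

In the reaction as written the In³⁺/In couple is reduced (cathode) and Cr³⁺/Cr is oxidized (anode), so E°cell = E°(In³⁺/In) − E°(Cr³⁺/Cr).
E°(In³⁺/In) = E°cell + E°(anode) = +0.398 + (−0.738) = −0.340 V.

−0.340 V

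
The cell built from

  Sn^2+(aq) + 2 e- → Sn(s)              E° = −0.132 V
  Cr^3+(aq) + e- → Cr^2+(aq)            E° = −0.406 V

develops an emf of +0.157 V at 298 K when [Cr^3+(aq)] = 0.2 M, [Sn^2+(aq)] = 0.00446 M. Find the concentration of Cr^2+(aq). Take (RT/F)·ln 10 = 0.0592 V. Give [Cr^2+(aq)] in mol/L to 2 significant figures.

The Sn²⁺/Sn couple has the larger reduction potential, so it is the cathode: E°cell = −0.132 − (−0.406) = +0.274 V and n = 2.
From the Nernst equation, log Q = n(E° − E)/0.0592 = 2·(+0.274 − (+0.157))/0.0592 = 3.953.
For Sn^2+(aq) + 2 Cr^2+(aq) → Sn(s) + 2 Cr^3+(aq), the reaction quotient is Q = [Cr^3+(aq)]^2 / ([Sn^2+(aq)]·[Cr^2+(aq)]^2).
Substituting the known concentrations and solving, log [Cr^2+(aq)] = −1.500 and [Cr^2+(aq)] = 0.032 M.

0.032 M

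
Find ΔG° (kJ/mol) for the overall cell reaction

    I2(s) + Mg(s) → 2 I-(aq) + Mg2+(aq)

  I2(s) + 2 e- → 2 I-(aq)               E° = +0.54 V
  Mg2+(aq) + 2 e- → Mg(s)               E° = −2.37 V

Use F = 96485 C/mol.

−562 kJ/mol

In the reaction as written I2(s) is reduced, so the I₂/I⁻ couple is the cathode and Mg²⁺/Mg is the anode.
E°cell = +0.54 − (−2.37) = +2.91 V; balancing electrons gives n = 2.
ΔG° = −nFE°cell = −(2)(96485)(+2.91) J/mol = −562 kJ/mol.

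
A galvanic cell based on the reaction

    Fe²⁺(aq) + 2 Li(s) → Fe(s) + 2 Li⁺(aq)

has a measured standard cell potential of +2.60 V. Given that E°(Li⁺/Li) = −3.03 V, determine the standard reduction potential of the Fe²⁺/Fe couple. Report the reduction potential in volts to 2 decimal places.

−0.43 V

In the reaction as written the Fe²⁺/Fe couple is reduced (cathode) and Li⁺/Li is oxidized (anode), so E°cell = E°(Fe²⁺/Fe) − E°(Li⁺/Li).
E°(Fe²⁺/Fe) = E°cell + E°(anode) = +2.60 + (−3.03) = −0.43 V.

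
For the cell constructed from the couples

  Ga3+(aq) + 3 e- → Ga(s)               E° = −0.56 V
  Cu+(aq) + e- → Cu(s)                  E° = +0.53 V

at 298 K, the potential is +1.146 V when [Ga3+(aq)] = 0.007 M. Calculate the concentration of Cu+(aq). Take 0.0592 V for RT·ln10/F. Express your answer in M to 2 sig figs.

With Cu⁺/Cu at the cathode and Ga³⁺/Ga at the anode, E°cell = +0.53 − (−0.56) = +1.09 V (n = 3).
Since E = E° − (0.0592/n)·log Q, log Q = n(E° − E)/0.0592 = −2.838.
Balancing electrons gives 3 Cu+(aq) + Ga(s) → 3 Cu(s) + Ga3+(aq); thus Q = [Ga3+(aq)] / [Cu+(aq)]^3.
Substituting the known concentrations and solving, log [Cu+(aq)] = 0.228 and [Cu+(aq)] = 1.7 M.

1.7 M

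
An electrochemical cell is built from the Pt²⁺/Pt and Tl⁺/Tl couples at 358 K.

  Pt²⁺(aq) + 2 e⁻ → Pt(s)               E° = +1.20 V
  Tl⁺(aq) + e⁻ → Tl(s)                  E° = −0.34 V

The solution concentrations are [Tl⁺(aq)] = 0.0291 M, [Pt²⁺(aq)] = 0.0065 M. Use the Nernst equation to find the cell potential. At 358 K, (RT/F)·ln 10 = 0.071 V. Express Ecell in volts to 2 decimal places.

Pt²⁺/Pt is reduced (cathode, E° = +1.20 V) and Tl⁺/Tl is oxidized (anode).
E°cell = +1.20 − (−0.34) = +1.54 V, with n = 2 electrons transferred.
For the overall reaction Pt²⁺(aq) + 2 Tl(s) → Pt(s) + 2 Tl⁺(aq), Q = [Tl⁺(aq)]^2 / [Pt²⁺(aq)] = 0.13, giving log Q = −0.885.
By the Nernst equation, E = +1.54 − (0.071/2)·(−0.885) = +1.57 V.

+1.57 V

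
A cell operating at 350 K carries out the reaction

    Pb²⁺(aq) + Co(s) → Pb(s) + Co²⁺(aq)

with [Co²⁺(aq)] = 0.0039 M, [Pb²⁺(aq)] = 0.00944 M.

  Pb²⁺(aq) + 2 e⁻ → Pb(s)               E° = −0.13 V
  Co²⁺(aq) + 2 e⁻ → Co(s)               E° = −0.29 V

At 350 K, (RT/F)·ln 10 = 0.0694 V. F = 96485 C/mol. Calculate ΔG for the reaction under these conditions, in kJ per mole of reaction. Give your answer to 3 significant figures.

E°cell = −0.13 − (−0.29) = +0.16 V; the balanced reaction transfers n = 2 electrons.
Here Q = [Co²⁺(aq)] / [Pb²⁺(aq)] = 0.413 (log Q = −0.384), giving E = +0.16 − (0.0694/2)·(−0.384) = +0.1733 V.
Finally ΔG = −nFE = −(2)(96485 C/mol)(+0.1733 V) = −33.4 kJ/mol.

−33.4 kJ/mol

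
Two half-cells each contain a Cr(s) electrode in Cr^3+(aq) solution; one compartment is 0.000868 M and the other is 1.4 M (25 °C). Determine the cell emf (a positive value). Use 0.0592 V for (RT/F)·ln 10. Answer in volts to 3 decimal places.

For a concentration cell E°cell = 0, since both electrodes use the same couple.
The compartment with the higher Cr^3+(aq) concentration (1.4 M) acts as the cathode; ions are reduced there and produced at the dilute (0.000868 M) anode.
With n = 3, Ecell = −(0.0592/3)·log([dilute]/[conc]) = −(0.0592/3)·log(0.000868/1.4) = +0.063 V.

0.063 V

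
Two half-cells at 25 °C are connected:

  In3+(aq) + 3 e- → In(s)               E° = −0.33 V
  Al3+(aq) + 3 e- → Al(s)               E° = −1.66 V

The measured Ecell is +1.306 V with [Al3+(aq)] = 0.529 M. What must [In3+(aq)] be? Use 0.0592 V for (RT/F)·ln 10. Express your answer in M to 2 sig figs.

With In³⁺/In at the cathode and Al³⁺/Al at the anode, E°cell = −0.33 − (−1.66) = +1.33 V (n = 3).
From the Nernst equation, log Q = n(E° − E)/0.0592 = 3·(+1.33 − (+1.306))/0.0592 = 1.216.
The balanced reaction is In3+(aq) + Al(s) → In(s) + Al3+(aq), so Q = [Al3+(aq)] / [In3+(aq)].
Solving for the unknown gives log [In3+(aq)] = −1.493, so [In3+(aq)] ≈ 0.032 M.

0.032 M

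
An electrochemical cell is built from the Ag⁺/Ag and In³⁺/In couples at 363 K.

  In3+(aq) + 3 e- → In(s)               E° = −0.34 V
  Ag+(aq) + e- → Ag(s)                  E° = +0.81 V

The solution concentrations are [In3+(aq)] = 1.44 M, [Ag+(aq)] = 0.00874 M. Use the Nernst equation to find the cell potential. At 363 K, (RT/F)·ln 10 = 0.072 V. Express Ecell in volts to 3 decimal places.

+0.998 V

Ag⁺/Ag is reduced (cathode, E° = +0.81 V) and In³⁺/In is oxidized (anode).
The standard potential is +0.81 − (−0.34) = +1.15 V and the balanced reaction transfers n = 3 electrons.
The balanced reaction is 3 Ag+(aq) + In(s) → 3 Ag(s) + In3+(aq), so Q = [In3+(aq)] / [Ag+(aq)]^3 = 2.16×10^6 and log Q = 6.334.
By the Nernst equation, E = +1.15 − (0.072/3)·(6.334) = +0.998 V.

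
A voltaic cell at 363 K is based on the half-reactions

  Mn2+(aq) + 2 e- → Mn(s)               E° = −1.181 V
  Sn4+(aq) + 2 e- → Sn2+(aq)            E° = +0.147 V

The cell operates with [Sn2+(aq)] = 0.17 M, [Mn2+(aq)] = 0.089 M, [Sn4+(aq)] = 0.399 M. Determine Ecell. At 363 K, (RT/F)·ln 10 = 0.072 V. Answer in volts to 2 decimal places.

+1.38 V

The Sn⁴⁺/Sn²⁺ couple has the more positive E°, so it is the cathode; Mn²⁺/Mn is the anode.
E°cell = +0.147 − (−1.181) = +1.328 V, with n = 2 electrons transferred.
For the overall reaction Sn4+(aq) + Mn(s) → Sn2+(aq) + Mn2+(aq), Q = ([Sn2+(aq)]·[Mn2+(aq)]) / [Sn4+(aq)] = 0.0379, giving log Q = −1.421.
Applying E = E° − (RT ln10/nF)·log Q gives +1.328 − (0.072/2)(−1.421) = +1.38 V.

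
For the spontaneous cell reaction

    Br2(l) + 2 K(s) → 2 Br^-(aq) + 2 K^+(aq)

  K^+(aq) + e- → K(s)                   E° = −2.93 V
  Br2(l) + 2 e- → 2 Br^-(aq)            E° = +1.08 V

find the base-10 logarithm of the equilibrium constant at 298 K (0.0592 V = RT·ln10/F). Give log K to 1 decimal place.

The Br₂/Br⁻ couple is reduced (cathode); E°cell = +1.08 − (−2.93) = +4.01 V with n = 2.
At equilibrium E = 0, so log K = nE°cell / 0.0592 = (2)(+4.01) / 0.0592 = 135.5.

log K = 135.5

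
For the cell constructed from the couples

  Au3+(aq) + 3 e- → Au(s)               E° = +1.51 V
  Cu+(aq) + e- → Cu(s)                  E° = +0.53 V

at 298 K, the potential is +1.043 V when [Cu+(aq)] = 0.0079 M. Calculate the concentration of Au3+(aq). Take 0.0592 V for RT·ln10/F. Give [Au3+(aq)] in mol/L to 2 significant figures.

With Au³⁺/Au at the cathode and Cu⁺/Cu at the anode, E°cell = +1.51 − (+0.53) = +0.98 V (n = 3).
Rearranging E = E° − (0.0592/n)·log Q gives log Q = 3(+0.98 − (+1.043))/0.0592 = −3.193.
For Au3+(aq) + 3 Cu(s) → Au(s) + 3 Cu+(aq), the reaction quotient is Q = [Cu+(aq)]^3 / [Au3+(aq)].
Isolating [Au3+(aq)] in Q = 10^{−3.193} yields log [Au3+(aq)] = −3.114, i.e. 0.00077 M.

0.00077 M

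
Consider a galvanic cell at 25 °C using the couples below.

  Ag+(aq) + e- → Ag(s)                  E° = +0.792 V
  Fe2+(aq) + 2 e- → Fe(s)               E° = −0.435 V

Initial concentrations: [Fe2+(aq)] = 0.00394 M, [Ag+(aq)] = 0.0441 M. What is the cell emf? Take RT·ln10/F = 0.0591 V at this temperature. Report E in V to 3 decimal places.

Ag⁺/Ag is reduced (cathode, E° = +0.792 V) and Fe²⁺/Fe is oxidized (anode).
E°cell = +0.792 − (−0.435) = +1.227 V, with n = 2 electrons transferred.
The balanced reaction is 2 Ag+(aq) + Fe(s) → 2 Ag(s) + Fe2+(aq), so Q = [Fe2+(aq)] / [Ag+(aq)]^2 = 2.03 and log Q = 0.307.
Applying E = E° − (RT ln10/nF)·log Q gives +1.227 − (0.0591/2)(0.307) = +1.218 V.

+1.218 V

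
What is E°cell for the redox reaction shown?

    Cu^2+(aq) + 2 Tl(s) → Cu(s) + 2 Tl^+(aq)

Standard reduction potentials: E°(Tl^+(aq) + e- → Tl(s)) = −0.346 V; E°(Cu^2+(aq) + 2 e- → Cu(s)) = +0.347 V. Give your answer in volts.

In the reaction as written, Cu^2+(aq) is reduced (cathode) and Tl^+(aq) is produced by oxidation at the anode.
E°cell = E°(cathode) − E°(anode) = +0.347 − (−0.346) = +0.693 V.
The positive value indicates the reaction is spontaneous as written.

+0.693 V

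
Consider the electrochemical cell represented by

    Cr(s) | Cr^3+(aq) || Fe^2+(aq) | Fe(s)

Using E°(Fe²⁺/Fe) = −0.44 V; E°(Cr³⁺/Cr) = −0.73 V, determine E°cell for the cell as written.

By convention the left-hand electrode in cell notation is the anode (oxidation) and the right-hand electrode is the cathode (reduction).
E°cell = E°(right) − E°(left) = −0.44 − (−0.73) = +0.29 V.

+0.29 V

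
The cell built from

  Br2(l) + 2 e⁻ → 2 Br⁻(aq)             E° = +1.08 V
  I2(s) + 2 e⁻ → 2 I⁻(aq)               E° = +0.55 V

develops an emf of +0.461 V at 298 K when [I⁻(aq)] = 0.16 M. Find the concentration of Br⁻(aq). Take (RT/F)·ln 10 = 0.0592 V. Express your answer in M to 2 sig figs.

2.3 M

Br₂/Br⁻ is the cathode (higher E°); E°cell = +1.08 − (+0.55) = +0.53 V with n = 2.
Since E = E° − (0.0592/n)·log Q, log Q = n(E° − E)/0.0592 = 2.331.
The balanced reaction is Br2(l) + 2 I⁻(aq) → 2 Br⁻(aq) + I2(s), so Q = [Br⁻(aq)]^2 / [I⁻(aq)]^2.
Isolating [Br⁻(aq)] in Q = 10^{2.331} yields log [Br⁻(aq)] = 0.370, i.e. 2.3 M.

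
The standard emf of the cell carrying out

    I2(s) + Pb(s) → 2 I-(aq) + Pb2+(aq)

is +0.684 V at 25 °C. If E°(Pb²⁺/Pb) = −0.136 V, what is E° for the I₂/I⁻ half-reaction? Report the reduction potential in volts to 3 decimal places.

In the reaction as written the I₂/I⁻ couple is reduced (cathode) and Pb²⁺/Pb is oxidized (anode), so E°cell = E°(I₂/I⁻) − E°(Pb²⁺/Pb).
E°(I₂/I⁻) = E°cell + E°(anode) = +0.684 + (−0.136) = +0.548 V.

+0.548 V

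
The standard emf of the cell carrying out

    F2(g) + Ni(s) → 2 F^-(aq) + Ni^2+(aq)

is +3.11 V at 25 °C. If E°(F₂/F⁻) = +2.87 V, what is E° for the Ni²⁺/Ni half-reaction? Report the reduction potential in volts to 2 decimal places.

−0.24 V

In the reaction as written the F₂/F⁻ couple is reduced (cathode) and Ni²⁺/Ni is oxidized (anode), so E°cell = E°(F₂/F⁻) − E°(Ni²⁺/Ni).
E°(Ni²⁺/Ni) = E°(cathode) − E°cell = +2.87 − (+3.11) = −0.24 V.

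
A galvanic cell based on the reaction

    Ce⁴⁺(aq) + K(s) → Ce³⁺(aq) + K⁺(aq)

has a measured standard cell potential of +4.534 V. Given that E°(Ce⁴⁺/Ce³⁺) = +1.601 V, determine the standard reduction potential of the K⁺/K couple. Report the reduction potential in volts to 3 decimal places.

−2.933 V

In the reaction as written the Ce⁴⁺/Ce³⁺ couple is reduced (cathode) and K⁺/K is oxidized (anode), so E°cell = E°(Ce⁴⁺/Ce³⁺) − E°(K⁺/K).
E°(K⁺/K) = E°(cathode) − E°cell = +1.601 − (+4.534) = −2.933 V.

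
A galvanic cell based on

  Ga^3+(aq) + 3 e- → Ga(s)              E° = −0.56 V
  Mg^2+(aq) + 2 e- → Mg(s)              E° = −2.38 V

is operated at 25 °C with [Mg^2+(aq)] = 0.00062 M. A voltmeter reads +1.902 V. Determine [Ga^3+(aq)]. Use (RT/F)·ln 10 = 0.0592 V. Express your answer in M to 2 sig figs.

0.22 M

The Ga³⁺/Ga couple has the larger reduction potential, so it is the cathode: E°cell = −0.56 − (−2.38) = +1.82 V and n = 6.
From the Nernst equation, log Q = n(E° − E)/0.0592 = 6·(+1.82 − (+1.902))/0.0592 = −8.311.
The balanced reaction is 2 Ga^3+(aq) + 3 Mg(s) → 2 Ga(s) + 3 Mg^2+(aq), so Q = [Mg^2+(aq)]^3 / [Ga^3+(aq)]^2.
Substituting the known concentrations and solving, log [Ga^3+(aq)] = −0.656 and [Ga^3+(aq)] = 0.22 M.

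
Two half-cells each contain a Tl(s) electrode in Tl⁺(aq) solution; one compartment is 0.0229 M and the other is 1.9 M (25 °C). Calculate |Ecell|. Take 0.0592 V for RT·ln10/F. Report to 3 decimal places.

0.114 V

For a concentration cell E°cell = 0, since both electrodes use the same couple.
The compartment with the higher Tl⁺(aq) concentration (1.9 M) acts as the cathode; ions are reduced there and produced at the dilute (0.0229 M) anode.
With n = 1, Ecell = −(0.0592/1)·log([dilute]/[conc]) = −(0.0592/1)·log(0.0229/1.9) = +0.114 V.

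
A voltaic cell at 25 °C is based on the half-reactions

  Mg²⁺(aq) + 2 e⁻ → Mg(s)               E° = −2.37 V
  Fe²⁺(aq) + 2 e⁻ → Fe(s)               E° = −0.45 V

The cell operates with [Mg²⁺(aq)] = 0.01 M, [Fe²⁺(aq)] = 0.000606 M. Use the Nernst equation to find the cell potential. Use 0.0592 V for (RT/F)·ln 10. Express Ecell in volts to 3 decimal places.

The Fe²⁺/Fe couple has the more positive E°, so it is the cathode; Mg²⁺/Mg is the anode.
E°cell = −0.45 − (−2.37) = +1.92 V, with n = 2 electrons transferred.
The balanced reaction is Fe²⁺(aq) + Mg(s) → Fe(s) + Mg²⁺(aq), so Q = [Mg²⁺(aq)] / [Fe²⁺(aq)] = 16.5 and log Q = 1.218.
E = E° − (0.0592/n)·log Q = +1.92 − (0.0592/2)(1.218) = +1.884 V.

+1.884 V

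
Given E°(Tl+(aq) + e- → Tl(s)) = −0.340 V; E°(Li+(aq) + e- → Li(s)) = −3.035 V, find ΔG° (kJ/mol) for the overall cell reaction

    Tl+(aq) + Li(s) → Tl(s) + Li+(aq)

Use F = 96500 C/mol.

In the reaction as written Tl+(aq) is reduced, so the Tl⁺/Tl couple is the cathode and Li⁺/Li is the anode.
E°cell = −0.340 − (−3.035) = +2.695 V; balancing electrons gives n = 1.
ΔG° = −nFE°cell = −(1)(96500)(+2.695) J/mol = −260 kJ/mol.

−260 kJ/mol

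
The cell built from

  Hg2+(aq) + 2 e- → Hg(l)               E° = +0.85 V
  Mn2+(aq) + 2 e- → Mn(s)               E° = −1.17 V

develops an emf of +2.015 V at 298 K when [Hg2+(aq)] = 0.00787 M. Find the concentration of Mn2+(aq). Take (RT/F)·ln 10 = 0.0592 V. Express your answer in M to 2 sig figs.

Hg²⁺/Hg is the cathode (higher E°); E°cell = +0.85 − (−1.17) = +2.02 V with n = 2.
From the Nernst equation, log Q = n(E° − E)/0.0592 = 2·(+2.02 − (+2.015))/0.0592 = 0.169.
For Hg2+(aq) + Mn(s) → Hg(l) + Mn2+(aq), the reaction quotient is Q = [Mn2+(aq)] / [Hg2+(aq)].
Solving for the unknown gives log [Mn2+(aq)] = −1.935, so [Mn2+(aq)] ≈ 0.012 M.

0.012 M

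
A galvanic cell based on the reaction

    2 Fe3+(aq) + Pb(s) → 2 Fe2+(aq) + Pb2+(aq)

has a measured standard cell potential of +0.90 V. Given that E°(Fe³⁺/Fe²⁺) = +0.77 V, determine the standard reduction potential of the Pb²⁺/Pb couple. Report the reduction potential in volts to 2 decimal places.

In the reaction as written the Fe³⁺/Fe²⁺ couple is reduced (cathode) and Pb²⁺/Pb is oxidized (anode), so E°cell = E°(Fe³⁺/Fe²⁺) − E°(Pb²⁺/Pb).
E°(Pb²⁺/Pb) = E°(cathode) − E°cell = +0.77 − (+0.90) = −0.13 V.

−0.13 V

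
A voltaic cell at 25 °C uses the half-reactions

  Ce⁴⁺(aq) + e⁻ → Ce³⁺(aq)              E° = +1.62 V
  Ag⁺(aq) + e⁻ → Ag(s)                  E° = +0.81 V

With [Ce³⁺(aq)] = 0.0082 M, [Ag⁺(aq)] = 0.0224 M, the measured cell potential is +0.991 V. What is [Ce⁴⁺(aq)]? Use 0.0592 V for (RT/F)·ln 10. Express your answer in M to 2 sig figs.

0.21 M

The Ce⁴⁺/Ce³⁺ couple has the larger reduction potential, so it is the cathode: E°cell = +1.62 − (+0.81) = +0.81 V and n = 1.
Since E = E° − (0.0592/n)·log Q, log Q = n(E° − E)/0.0592 = −3.057.
Balancing electrons gives Ce⁴⁺(aq) + Ag(s) → Ce³⁺(aq) + Ag⁺(aq); thus Q = ([Ce³⁺(aq)]·[Ag⁺(aq)]) / [Ce⁴⁺(aq)].
Substituting the known concentrations and solving, log [Ce⁴⁺(aq)] = −0.679 and [Ce⁴⁺(aq)] = 0.21 M.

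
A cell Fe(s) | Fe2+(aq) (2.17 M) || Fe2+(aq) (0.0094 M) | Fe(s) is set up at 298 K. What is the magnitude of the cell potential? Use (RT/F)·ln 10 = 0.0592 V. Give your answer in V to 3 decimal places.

For a concentration cell E°cell = 0, since both electrodes use the same couple.
The compartment with the higher Fe2+(aq) concentration (2.17 M) acts as the cathode; ions are reduced there and produced at the dilute (0.0094 M) anode.
With n = 2, Ecell = −(0.0592/2)·log([dilute]/[conc]) = −(0.0592/2)·log(0.0094/2.17) = +0.070 V.

0.070 V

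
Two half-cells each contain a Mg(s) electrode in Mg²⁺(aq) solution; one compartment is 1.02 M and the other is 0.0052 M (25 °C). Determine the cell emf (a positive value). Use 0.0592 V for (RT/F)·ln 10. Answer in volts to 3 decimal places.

0.068 V

For a concentration cell E°cell = 0, since both electrodes use the same couple.
The compartment with the higher Mg²⁺(aq) concentration (1.02 M) acts as the cathode; ions are reduced there and produced at the dilute (0.0052 M) anode.
With n = 2, Ecell = −(0.0592/2)·log([dilute]/[conc]) = −(0.0592/2)·log(0.0052/1.02) = +0.068 V.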